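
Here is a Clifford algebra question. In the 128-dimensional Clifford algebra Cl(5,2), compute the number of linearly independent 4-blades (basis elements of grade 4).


Number of grade-k basis blades in Cl(p,q) with n = p + q is C(n, k).
n = 5 + 2 = 7
C(7, 4) = 7! / (4! * 3!)
= 5040 / (24 * 6)
= 35


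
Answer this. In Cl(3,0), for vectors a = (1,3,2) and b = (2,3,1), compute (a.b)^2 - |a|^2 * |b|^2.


a . b = 1*2 + 3*3 + 2*1
= 2 + 9 + 2 = 13
|a|^2 = 1^2 + 3^2 + 2^2 = 14
|b|^2 = 2^2 + 3^2 + 1^2 = 14
(a.b)^2 = 13^2 = 169
|a|^2 * |b|^2 = 14 * 14 = 196
Result = 169 - 196 = -27


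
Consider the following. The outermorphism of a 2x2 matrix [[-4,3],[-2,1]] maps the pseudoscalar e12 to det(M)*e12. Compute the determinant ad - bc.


The outermorphism of a linear map f sends e1^e2 to f(e1)^f(e2).
f(e1) = -4*e1 - 2*e2
f(e2) = 3*e1 + 1*e2
f(e1) ^ f(e2) = (-4*e1 - 2*e2) ^ (3*e1 + 1*e2)
= (-4)*1*e12 + (-2)*3*e21
= (-4 - (-6))*e12
= 2*e12
Coefficient = 2


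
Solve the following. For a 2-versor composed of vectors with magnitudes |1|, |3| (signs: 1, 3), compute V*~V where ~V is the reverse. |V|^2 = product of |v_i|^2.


Each vector v_i has |v_i|^2 = s_i^2
Squared scales: 1^2 = 1, 3^2 = 9
|V|^2 = 1 * 9
= 9


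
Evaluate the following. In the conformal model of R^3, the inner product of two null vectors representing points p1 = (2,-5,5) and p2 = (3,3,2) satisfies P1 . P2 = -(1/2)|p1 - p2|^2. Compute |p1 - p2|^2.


p1 - p2 = (-1, -8, 3)
|p1 - p2|^2 = (-1)^2 + (-8)^2 + 3^2
= 1 + 64 + 9
= 74


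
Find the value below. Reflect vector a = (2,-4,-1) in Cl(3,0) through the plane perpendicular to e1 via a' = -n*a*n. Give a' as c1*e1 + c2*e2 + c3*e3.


Reflection formula: a' = -n*a*n, with n = e1 (unit vector, n^2 = 1).
For reflection through hyperplane perp to e1:
The component along e1 flips sign, others stay.
a = (2, -4, -1)
a' = (-2, -4, -1)
a' = -2*e1 - 4*e2 - 1*e3


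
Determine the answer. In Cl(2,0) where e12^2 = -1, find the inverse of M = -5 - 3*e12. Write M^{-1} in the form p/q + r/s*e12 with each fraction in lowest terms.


M = -5 - 3*e12, where e12^2 = -1.
Since M commutes with its reverse ~M = a - b*e12, M * ~M = a^2 - b^2*e12^2 = a^2 + b^2.
So M^{-1} = ~M / (a^2 + b^2) = (a - b*e12)/(a^2 + b^2).
a^2 + b^2 = 25 + 9 = 34
Scalar part = -5/34 = -5/34
Bivector coeff = 3/34 = 3/34
M^{-1} = -5/34 + 3/34*e12


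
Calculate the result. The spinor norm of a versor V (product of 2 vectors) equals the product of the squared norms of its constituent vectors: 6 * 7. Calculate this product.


Spinor norm N(V) = |v1|^2 * |v2|^2 * ... * |v2|^2
= 6 * 7
Running product: 6, 42
N(V) = 42


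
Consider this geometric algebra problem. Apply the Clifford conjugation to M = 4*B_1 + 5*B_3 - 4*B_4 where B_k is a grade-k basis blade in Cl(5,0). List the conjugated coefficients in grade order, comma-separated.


Clifford conjugate sign for grade k: (-1)^(k(k+1)/2)
Grade 1: (-1)^(1*2/2) = (-1)^1 = -1, coeff 4 -> -4
Grade 3: (-1)^(3*4/2) = (-1)^6 = 1, coeff 5 -> 5
Grade 4: (-1)^(4*5/2) = (-1)^10 = 1, coeff -4 -> -4
Conjugated coefficients: -4, 5, -4


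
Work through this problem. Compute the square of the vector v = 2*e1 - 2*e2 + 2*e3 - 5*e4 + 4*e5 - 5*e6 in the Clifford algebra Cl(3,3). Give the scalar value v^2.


v^2 = sum of c_i^2 * e_i^2
Positive signature terms (e_i^2 = +1): 2^2 + (-2)^2 + 2^2 = 12
Negative signature terms (e_j^2 = -1): (-5)^2 + 4^2 + (-5)^2 = 66
v^2 = 12 - 66 = -54


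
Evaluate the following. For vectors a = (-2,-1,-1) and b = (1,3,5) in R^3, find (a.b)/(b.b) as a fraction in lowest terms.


Projection coefficient = (a . b) / (b . b)
a . b = (-2)*1 + (-1)*3 + (-1)*5
= -2 + (-3) + (-5) = -10
b . b = 1^2 + 3^2 + 5^2
= 1 + 9 + 25 = 35
Coefficient = -10/35
In lowest terms: -2/7


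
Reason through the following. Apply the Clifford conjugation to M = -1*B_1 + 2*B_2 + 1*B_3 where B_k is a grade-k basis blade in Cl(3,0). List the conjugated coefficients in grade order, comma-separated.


Clifford conjugate sign for grade k: (-1)^(k(k+1)/2)
Grade 1: (-1)^(1*2/2) = (-1)^1 = -1, coeff -1 -> 1
Grade 2: (-1)^(2*3/2) = (-1)^3 = -1, coeff 2 -> -2
Grade 3: (-1)^(3*4/2) = (-1)^6 = 1, coeff 1 -> 1
Conjugated coefficients: 1, -2, 1


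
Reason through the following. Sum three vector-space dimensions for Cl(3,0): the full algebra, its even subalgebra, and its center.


n = 3 + 0 = 3
Total dim = 2^3 = 8
Even subalgebra dim = 2^2 = 4
n is odd, so center dim = 2
Sum = 8 + 4 + 2 = 14


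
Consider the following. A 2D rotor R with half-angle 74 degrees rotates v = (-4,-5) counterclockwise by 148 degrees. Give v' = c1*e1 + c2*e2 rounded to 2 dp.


Rotor R = cos(74deg) - sin(74deg)*e12
Rotation angle theta = 2 * 74 = 148 degrees
v' = R*v*~R rotates v by theta.
cos(148deg) = -0.8480, sin(148deg) = 0.5299
v'_1 = -4*cos(148deg) - (-5)*sin(148deg)
= -4*(-0.8480) - (-5)*0.5299
= 6.04
v'_2 = -4*sin(148deg) + (-5)*cos(148deg)
= -4*0.5299 + (-5)*(-0.8480)
= 2.12
v' = 6.04*e1 + 2.12*e2


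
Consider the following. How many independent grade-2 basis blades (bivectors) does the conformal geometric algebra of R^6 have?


The conformal model of R^6 uses Cl(7,1) with m = 6 + 2 = 8 generators.
Number of grade-2 blades = C(m, 2) = C(8, 2)
= 8*7/2 = 28


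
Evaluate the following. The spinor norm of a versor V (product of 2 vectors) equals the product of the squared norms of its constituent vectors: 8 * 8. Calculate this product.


Spinor norm N(V) = |v1|^2 * |v2|^2 * ... * |v2|^2
= 8 * 8
Running product: 8, 64
N(V) = 64


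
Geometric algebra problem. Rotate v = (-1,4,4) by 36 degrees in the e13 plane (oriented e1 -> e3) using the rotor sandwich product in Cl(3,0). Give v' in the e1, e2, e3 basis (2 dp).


Rotor R = cos(18deg) - sin(18deg)*e13
Rotation angle theta = 2 * 18 = 36 degrees in the e13 plane (e1 -> e3).
The component perpendicular to the plane (e2) is invariant: v'_2 = v2 = 4.00
cos(36deg) = 0.8090, sin(36deg) = 0.5878
v'_1 = v1*cos(theta) - v3*sin(theta) = -1*0.8090 - 4*0.5878 = -3.16
v'_3 = v1*sin(theta) + v3*cos(theta) = -1*0.5878 + 4*0.8090 = 2.65
v' = -3.16*e1 + 4.00*e2 + 2.65*e3


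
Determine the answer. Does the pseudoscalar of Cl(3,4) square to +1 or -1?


The pseudoscalar I = e1...e_n (product of all n generators) of Cl(p,q) satisfies I^2 = (-1)^(q + n(n-1)/2).
p = 3, q = 4, n = p + q = 7
n(n-1)/2 = 7 * 6 / 2 = 21
Exponent = q + n(n-1)/2 = 4 + 21 = 25
I^2 = (-1)^25 = -1


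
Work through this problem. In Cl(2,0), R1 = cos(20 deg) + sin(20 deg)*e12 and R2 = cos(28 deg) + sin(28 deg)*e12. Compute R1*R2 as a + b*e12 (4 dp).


Same-plane rotors commute and their half-angles add:
R1*R2 = cos(a1 + a2) + sin(a1 + a2)*e12.
a1 + a2 = 20 + 28 = 48 deg
cos(48 deg) = 0.6691
sin(48 deg) = 0.7431
R1*R2 = 0.6691 + 0.7431*e12


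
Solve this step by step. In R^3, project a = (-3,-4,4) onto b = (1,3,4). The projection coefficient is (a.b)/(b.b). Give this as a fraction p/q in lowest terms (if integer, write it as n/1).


Projection coefficient = (a . b) / (b . b)
a . b = (-3)*1 + (-4)*3 + 4*4
= -3 + (-12) + 16 = 1
b . b = 1^2 + 3^2 + 4^2
= 1 + 9 + 16 = 26
Coefficient = 1/26
In lowest terms: 1/26


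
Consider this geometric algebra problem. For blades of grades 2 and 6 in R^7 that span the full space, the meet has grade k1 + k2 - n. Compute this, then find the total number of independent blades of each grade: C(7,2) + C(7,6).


Meet grade = grade(A) + grade(B) - n
= 2 + 6 - 7 = 1
C(7,2) = 21
C(7,6) = 7
dim_A + dim_B = 21 + 7 = 28


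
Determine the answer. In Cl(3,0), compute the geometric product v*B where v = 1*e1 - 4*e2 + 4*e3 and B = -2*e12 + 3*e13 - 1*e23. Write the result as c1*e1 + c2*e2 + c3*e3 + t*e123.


vB has grade-1 (vector) and grade-3 (trivector) parts: vB = (v _| B) + (v ^ B).
Vector part <vB>_1:
  e1: -v2*b12 - v3*b13 = -(-4)*(-2) - (4)*(3) = -20
  e2: v1*b12 - v3*b23 = (1)*(-2) - (4)*(-1) = 2
  e3: v1*b13 + v2*b23 = (1)*(3) + (-4)*(-1) = 7
Trivector part <vB>_3:
  e123: v1*b23 - v2*b13 + v3*b12 = (1)*(-1) - (-4)*(3) + (4)*(-2) = 3
vB = -20*e1 + 2*e2 + 7*e3 + 3*e123


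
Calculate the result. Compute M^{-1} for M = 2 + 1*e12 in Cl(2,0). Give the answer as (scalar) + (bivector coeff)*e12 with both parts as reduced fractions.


M = 2 + 1*e12, where e12^2 = -1.
Since M commutes with its reverse ~M = a - b*e12, M * ~M = a^2 - b^2*e12^2 = a^2 + b^2.
So M^{-1} = ~M / (a^2 + b^2) = (a - b*e12)/(a^2 + b^2).
a^2 + b^2 = 4 + 1 = 5
Scalar part = 2/5 = 2/5
Bivector coeff = -1/5 = -1/5
M^{-1} = 2/5 - 1/5*e12


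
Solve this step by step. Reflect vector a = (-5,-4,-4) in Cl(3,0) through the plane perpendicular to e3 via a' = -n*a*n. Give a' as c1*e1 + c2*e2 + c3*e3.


Reflection formula: a' = -n*a*n, with n = e3 (unit vector, n^2 = 1).
For reflection through hyperplane perp to e3:
The component along e3 flips sign, others stay.
a = (-5, -4, -4)
a' = (-5, -4, 4)
a' = -5*e1 - 4*e2 + 4*e3


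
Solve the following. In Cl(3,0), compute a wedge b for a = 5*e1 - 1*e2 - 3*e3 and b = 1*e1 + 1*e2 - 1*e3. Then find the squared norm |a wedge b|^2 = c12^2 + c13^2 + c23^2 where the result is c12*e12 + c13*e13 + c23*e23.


a wedge b = (a1*b2 - a2*b1)*e12 + (a1*b3 - a3*b1)*e13 + (a2*b3 - a3*b2)*e23
e12 coeff: 5*1 - (-1)*1 = 5 - (-1) = 6
e13 coeff: 5*(-1) - (-3)*1 = -5 - (-3) = -2
e23 coeff: (-1)*(-1) - (-3)*1 = 1 - (-3) = 4
|a wedge b|^2 = 6^2 + (-2)^2 + 4^2
= 36 + 4 + 16
= 56


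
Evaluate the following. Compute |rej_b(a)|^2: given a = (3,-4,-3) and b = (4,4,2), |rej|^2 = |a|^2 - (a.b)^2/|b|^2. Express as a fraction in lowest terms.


|a|^2 = 3^2 + (-4)^2 + (-3)^2 = 34
|b|^2 = 4^2 + 4^2 + 2^2 = 36
a . b = 3*4 + (-4)*4 + (-3)*2 = -10
(a.b)^2 = (-10)^2 = 100
|rej|^2 = 34 - 100/36
= (1224 - 100)/36
= 1124/36
In lowest terms: 281/9


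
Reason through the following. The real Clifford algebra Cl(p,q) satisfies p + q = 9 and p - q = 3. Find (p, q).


We need p + q = 9 and p - q = 3.
Adding: 2p = 9 + 3 = 12, so p = 6.
Then q = 9 - 6 = 3.
(p, q) = (6, 3)


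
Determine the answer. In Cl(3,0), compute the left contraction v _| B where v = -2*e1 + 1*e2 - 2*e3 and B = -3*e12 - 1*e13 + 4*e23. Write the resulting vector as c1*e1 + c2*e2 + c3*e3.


Left contraction v _| B = <vB>_1 (grade-1 part of the geometric product vB).
Using e1_|e12 = e2, e2_|e12 = -e1, e1_|e13 = e3, e3_|e13 = -e1, e2_|e23 = e3, e3_|e23 = -e2:
e1 coeff: -v2*b12 - v3*b13 = -(1)*(-3) - (-2)*(-1) = 1
e2 coeff: v1*b12 - v3*b23 = (-2)*(-3) - (-2)*(4) = 14
e3 coeff: v1*b13 + v2*b23 = (-2)*(-1) + (1)*(4) = 6
v _| B = 1*e1 + 14*e2 + 6*e3


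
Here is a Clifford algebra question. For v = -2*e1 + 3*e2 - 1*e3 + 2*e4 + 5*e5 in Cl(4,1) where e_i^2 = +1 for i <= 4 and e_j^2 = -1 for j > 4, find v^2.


v^2 = sum of c_i^2 * e_i^2
Positive signature terms (e_i^2 = +1): (-2)^2 + 3^2 + (-1)^2 + 2^2 = 18
Negative signature terms (e_j^2 = -1): 5^2 = 25
v^2 = 18 - 25 = -7


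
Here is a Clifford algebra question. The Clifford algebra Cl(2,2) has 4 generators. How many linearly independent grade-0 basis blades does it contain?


Number of grade-k basis blades in Cl(p,q) with n = p + q is C(n, k).
n = 2 + 2 = 4
C(4, 0) = 4! / (0! * 4!)
= 24 / (1 * 24)
= 1


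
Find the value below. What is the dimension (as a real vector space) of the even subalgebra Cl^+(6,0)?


Even subalgebra dimension = 2^(n-1)
n = 6 + 0 = 6
2^(6 - 1) = 2^5 = 32
Verification: sum of C(6,k) for even k = 1 + 15 + 15 + 1 = 32
Result = 32


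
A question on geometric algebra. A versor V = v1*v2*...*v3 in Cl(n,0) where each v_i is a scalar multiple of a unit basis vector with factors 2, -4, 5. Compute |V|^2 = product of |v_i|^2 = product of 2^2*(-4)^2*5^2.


Each vector v_i has |v_i|^2 = s_i^2
Squared scales: 2^2 = 4, (-4)^2 = 16, 5^2 = 25
|V|^2 = 4 * 16 * 25
= 1600


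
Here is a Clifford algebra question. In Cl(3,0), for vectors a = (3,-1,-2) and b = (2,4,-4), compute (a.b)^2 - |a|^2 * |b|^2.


a . b = 3*2 + (-1)*4 + (-2)*(-4)
= 6 + (-4) + 8 = 10
|a|^2 = 3^2 + (-1)^2 + (-2)^2 = 14
|b|^2 = 2^2 + 4^2 + (-4)^2 = 36
(a.b)^2 = 10^2 = 100
|a|^2 * |b|^2 = 14 * 36 = 504
Result = 100 - 504 = -404


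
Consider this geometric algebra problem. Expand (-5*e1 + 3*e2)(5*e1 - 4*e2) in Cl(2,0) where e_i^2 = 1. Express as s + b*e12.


Expand: (-5*e1 + 3*e2)(5*e1 - 4*e2)
= (-5)*5*e1e1 + (-5)*(-4)*e1e2 + 3*5*e2e1 + 3*(-4)*e2e2
Using e1^2 = e2^2 = 1, e2e1 = -e1e2:
Scalar part s = (-5)*5 + 3*(-4) = -25 + (-12) = -37
Bivector part b = (-5)*(-4) - 3*5 = 20 - 15 = 5
uv = -37 + 5*e12


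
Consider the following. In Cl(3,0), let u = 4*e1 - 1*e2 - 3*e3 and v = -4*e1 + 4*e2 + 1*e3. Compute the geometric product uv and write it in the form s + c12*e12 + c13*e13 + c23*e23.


In Cl(3,0): e_i^2 = 1, e_ie_j = -e_je_i for i != j.
Scalar part = u . v = 4*(-4) + (-1)*4 + (-3)*1
= -16 + (-4) + (-3) = -23
e12 coeff = 4*4 - (-1)*(-4) = 16 - 4 = 12
e13 coeff = 4*1 - (-3)*(-4) = 4 - 12 = -8
e23 coeff = (-1)*1 - (-3)*4 = -1 - (-12) = 11
uv = -23 + 12*e12 - 8*e13 + 11*e23


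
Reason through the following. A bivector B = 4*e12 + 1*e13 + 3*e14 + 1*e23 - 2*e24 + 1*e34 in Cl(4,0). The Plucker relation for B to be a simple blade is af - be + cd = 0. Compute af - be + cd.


Plucker relation: af - be + cd
a*f = 4*1 = 4
b*e = 1*(-2) = -2
c*d = 3*1 = 3
af - be + cd = 4 - (-2) + 3
= 9


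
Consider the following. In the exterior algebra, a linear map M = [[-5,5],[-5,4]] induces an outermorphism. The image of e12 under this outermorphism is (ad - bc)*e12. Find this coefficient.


The outermorphism of a linear map f sends e1^e2 to f(e1)^f(e2).
f(e1) = -5*e1 - 5*e2
f(e2) = 5*e1 + 4*e2
f(e1) ^ f(e2) = (-5*e1 - 5*e2) ^ (5*e1 + 4*e2)
= (-5)*4*e12 + (-5)*5*e21
= (-20 - (-25))*e12
= 5*e12
Coefficient = 5


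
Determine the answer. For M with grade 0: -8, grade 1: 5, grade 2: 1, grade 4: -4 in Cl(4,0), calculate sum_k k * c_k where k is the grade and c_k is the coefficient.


Grade-weighted sum = sum of grade_k * coefficient_k
0*(-8) = 0
1*5 = 5
2*1 = 2
4*(-4) = -16
Total = 0 + 5 + 2 + (-16) = -9


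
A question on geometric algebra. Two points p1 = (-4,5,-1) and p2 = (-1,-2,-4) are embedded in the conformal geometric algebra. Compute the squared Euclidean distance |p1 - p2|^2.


p1 - p2 = (-3, 7, 3)
|p1 - p2|^2 = (-3)^2 + 7^2 + 3^2
= 9 + 49 + 9
= 67


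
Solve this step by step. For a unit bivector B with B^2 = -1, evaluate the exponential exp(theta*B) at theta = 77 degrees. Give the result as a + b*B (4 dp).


For a unit bivector B with B^2 = -1, the exponential series gives
e^(theta*B) = cos(theta) + sin(theta)*B (the GA analogue of Euler's formula).
theta = 77 degrees = 1.343904 rad
cos(77 deg) = 0.2250
sin(77 deg) = 0.9744
exp(theta*B) = 0.2250 + 0.9744*B


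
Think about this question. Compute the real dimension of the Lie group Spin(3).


Spin(n) double-covers SO(n); both have Lie algebra so(n) of dimension n(n-1)/2.
n = 3
n(n-1) = 3 * 2 = 6
dim Spin(3) = 6/2 = 3


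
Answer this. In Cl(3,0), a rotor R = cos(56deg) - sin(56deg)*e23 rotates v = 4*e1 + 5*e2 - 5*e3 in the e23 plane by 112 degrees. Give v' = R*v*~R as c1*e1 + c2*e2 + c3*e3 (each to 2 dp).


Rotor R = cos(56deg) - sin(56deg)*e23
Rotation angle theta = 2 * 56 = 112 degrees in the e23 plane (e2 -> e3).
The component perpendicular to the plane (e1) is invariant: v'_1 = v1 = 4.00
cos(112deg) = -0.3746, sin(112deg) = 0.9272
v'_2 = v2*cos(theta) - v3*sin(theta) = 5*(-0.3746) - (-5)*0.9272 = 2.76
v'_3 = v2*sin(theta) + v3*cos(theta) = 5*0.9272 + (-5)*(-0.3746) = 6.51
v' = 4.00*e1 + 2.76*e2 + 6.51*e3


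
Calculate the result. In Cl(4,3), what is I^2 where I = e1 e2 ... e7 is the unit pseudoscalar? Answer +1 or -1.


The pseudoscalar I = e1...e_n (product of all n generators) of Cl(p,q) satisfies I^2 = (-1)^(q + n(n-1)/2).
p = 4, q = 3, n = p + q = 7
n(n-1)/2 = 7 * 6 / 2 = 21
Exponent = q + n(n-1)/2 = 3 + 21 = 24
I^2 = (-1)^24 = +1


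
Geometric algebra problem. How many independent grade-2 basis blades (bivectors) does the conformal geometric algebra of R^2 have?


The conformal model of R^2 uses Cl(3,1) with m = 2 + 2 = 4 generators.
Number of grade-2 blades = C(m, 2) = C(4, 2)
= 4*3/2 = 6


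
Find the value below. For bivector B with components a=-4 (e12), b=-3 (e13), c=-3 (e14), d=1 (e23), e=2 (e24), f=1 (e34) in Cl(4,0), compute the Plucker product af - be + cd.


Plucker relation: af - be + cd
a*f = (-4)*1 = -4
b*e = (-3)*2 = -6
c*d = (-3)*1 = -3
af - be + cd = -4 - (-6) + (-3)
= -1


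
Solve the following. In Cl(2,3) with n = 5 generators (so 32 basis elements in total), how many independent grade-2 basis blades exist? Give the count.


Number of grade-k basis blades in Cl(p,q) with n = p + q is C(n, k).
n = 2 + 3 = 5
C(5, 2) = 5! / (2! * 3!)
= 120 / (2 * 6)
= 10


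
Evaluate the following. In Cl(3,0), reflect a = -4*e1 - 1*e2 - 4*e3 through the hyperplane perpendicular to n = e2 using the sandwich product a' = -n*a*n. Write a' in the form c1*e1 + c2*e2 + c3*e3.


Reflection formula: a' = -n*a*n, with n = e2 (unit vector, n^2 = 1).
For reflection through hyperplane perp to e2:
The component along e2 flips sign, others stay.
a = (-4, -1, -4)
a' = (-4, 1, -4)
a' = -4*e1 + 1*e2 - 4*e3


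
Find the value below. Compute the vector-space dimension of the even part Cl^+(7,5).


Even subalgebra dimension = 2^(n-1)
n = 7 + 5 = 12
2^(12 - 1) = 2^11 = 2048
Verification: sum of C(12,k) for even k = 1 + 66 + 495 + 924 + 495 + 66 + 1 = 2048
Result = 2048


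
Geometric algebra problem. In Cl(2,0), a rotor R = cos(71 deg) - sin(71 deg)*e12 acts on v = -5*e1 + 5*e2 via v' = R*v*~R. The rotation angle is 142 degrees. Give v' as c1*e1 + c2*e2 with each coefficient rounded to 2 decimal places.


Rotor R = cos(71deg) - sin(71deg)*e12
Rotation angle theta = 2 * 71 = 142 degrees
v' = R*v*~R rotates v by theta.
cos(142deg) = -0.7880, sin(142deg) = 0.6157
v'_1 = -5*cos(142deg) - 5*sin(142deg)
= -5*(-0.7880) - 5*0.6157
= 0.86
v'_2 = -5*sin(142deg) + 5*cos(142deg)
= -5*0.6157 + 5*(-0.7880)
= -7.02
v' = 0.86*e1 - 7.02*e2


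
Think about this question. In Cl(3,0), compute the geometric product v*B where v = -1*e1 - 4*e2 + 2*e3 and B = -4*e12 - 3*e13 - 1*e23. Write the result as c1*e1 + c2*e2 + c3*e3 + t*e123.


vB has grade-1 (vector) and grade-3 (trivector) parts: vB = (v _| B) + (v ^ B).
Vector part <vB>_1:
  e1: -v2*b12 - v3*b13 = -(-4)*(-4) - (2)*(-3) = -10
  e2: v1*b12 - v3*b23 = (-1)*(-4) - (2)*(-1) = 6
  e3: v1*b13 + v2*b23 = (-1)*(-3) + (-4)*(-1) = 7
Trivector part <vB>_3:
  e123: v1*b23 - v2*b13 + v3*b12 = (-1)*(-1) - (-4)*(-3) + (2)*(-4) = -19
vB = -10*e1 + 6*e2 + 7*e3 - 19*e123


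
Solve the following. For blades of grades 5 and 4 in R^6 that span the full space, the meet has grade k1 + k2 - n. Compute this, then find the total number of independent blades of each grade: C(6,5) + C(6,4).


Meet grade = grade(A) + grade(B) - n
= 5 + 4 - 6 = 3
C(6,5) = 6
C(6,4) = 15
dim_A + dim_B = 6 + 15 = 21


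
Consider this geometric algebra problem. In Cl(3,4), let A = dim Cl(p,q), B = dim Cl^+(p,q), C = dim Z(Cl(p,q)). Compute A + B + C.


n = 3 + 4 = 7
Total dim = 2^7 = 128
Even subalgebra dim = 2^6 = 64
n is odd, so center dim = 2
Sum = 128 + 64 + 2 = 194


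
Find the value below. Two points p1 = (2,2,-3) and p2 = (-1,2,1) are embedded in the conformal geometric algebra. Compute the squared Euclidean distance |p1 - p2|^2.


p1 - p2 = (3, 0, -4)
|p1 - p2|^2 = 3^2 + 0^2 + (-4)^2
= 9 + 0 + 16
= 25


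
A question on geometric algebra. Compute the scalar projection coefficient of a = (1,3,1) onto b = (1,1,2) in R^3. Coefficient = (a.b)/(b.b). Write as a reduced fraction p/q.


Projection coefficient = (a . b) / (b . b)
a . b = 1*1 + 3*1 + 1*2
= 1 + 3 + 2 = 6
b . b = 1^2 + 1^2 + 2^2
= 1 + 1 + 4 = 6
Coefficient = 6/6
In lowest terms: 1/1


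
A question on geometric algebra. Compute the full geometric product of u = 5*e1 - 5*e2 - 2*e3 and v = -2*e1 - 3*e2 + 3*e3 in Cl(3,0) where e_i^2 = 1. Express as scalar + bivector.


In Cl(3,0): e_i^2 = 1, e_ie_j = -e_je_i for i != j.
Scalar part = u . v = 5*(-2) + (-5)*(-3) + (-2)*3
= -10 + 15 + (-6) = -1
e12 coeff = 5*(-3) - (-5)*(-2) = -15 - 10 = -25
e13 coeff = 5*3 - (-2)*(-2) = 15 - 4 = 11
e23 coeff = (-5)*3 - (-2)*(-3) = -15 - 6 = -21
uv = -1 - 25*e12 + 11*e13 - 21*e23


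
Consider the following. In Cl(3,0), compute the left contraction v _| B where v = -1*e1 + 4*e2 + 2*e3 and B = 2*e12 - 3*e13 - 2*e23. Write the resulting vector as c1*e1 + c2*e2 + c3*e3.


Left contraction v _| B = <vB>_1 (grade-1 part of the geometric product vB).
Using e1_|e12 = e2, e2_|e12 = -e1, e1_|e13 = e3, e3_|e13 = -e1, e2_|e23 = e3, e3_|e23 = -e2:
e1 coeff: -v2*b12 - v3*b13 = -(4)*(2) - (2)*(-3) = -2
e2 coeff: v1*b12 - v3*b23 = (-1)*(2) - (2)*(-2) = 2
e3 coeff: v1*b13 + v2*b23 = (-1)*(-3) + (4)*(-2) = -5
v _| B = -2*e1 + 2*e2 - 5*e3


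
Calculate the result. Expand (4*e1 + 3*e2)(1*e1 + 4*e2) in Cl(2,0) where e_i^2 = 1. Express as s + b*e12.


Expand: (4*e1 + 3*e2)(1*e1 + 4*e2)
= 4*1*e1e1 + 4*4*e1e2 + 3*1*e2e1 + 3*4*e2e2
Using e1^2 = e2^2 = 1, e2e1 = -e1e2:
Scalar part s = 4*1 + 3*4 = 4 + 12 = 16
Bivector part b = 4*4 - 3*1 = 16 - 3 = 13
uv = 16 + 13*e12


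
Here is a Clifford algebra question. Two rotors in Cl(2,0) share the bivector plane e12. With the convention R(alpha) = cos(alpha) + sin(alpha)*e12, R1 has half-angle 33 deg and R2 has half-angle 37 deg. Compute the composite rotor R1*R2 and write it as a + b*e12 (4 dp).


Same-plane rotors commute and their half-angles add:
R1*R2 = cos(a1 + a2) + sin(a1 + a2)*e12.
a1 + a2 = 33 + 37 = 70 deg
cos(70 deg) = 0.3420
sin(70 deg) = 0.9397
R1*R2 = 0.3420 + 0.9397*e12


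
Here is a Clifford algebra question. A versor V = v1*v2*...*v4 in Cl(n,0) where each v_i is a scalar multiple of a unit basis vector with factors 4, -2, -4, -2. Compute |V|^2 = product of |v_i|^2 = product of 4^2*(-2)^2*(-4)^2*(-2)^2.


Each vector v_i has |v_i|^2 = s_i^2
Squared scales: 4^2 = 16, (-2)^2 = 4, (-4)^2 = 16, (-2)^2 = 4
|V|^2 = 16 * 4 * 16 * 4
= 4096


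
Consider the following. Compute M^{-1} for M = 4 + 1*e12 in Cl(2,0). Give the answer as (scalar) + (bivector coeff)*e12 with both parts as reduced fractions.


M = 4 + 1*e12, where e12^2 = -1.
Since M commutes with its reverse ~M = a - b*e12, M * ~M = a^2 - b^2*e12^2 = a^2 + b^2.
So M^{-1} = ~M / (a^2 + b^2) = (a - b*e12)/(a^2 + b^2).
a^2 + b^2 = 16 + 1 = 17
Scalar part = 4/17 = 4/17
Bivector coeff = -1/17 = -1/17
M^{-1} = 4/17 - 1/17*e12


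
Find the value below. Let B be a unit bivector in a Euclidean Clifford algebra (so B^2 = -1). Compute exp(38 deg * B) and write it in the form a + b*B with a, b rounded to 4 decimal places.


For a unit bivector B with B^2 = -1, the exponential series gives
e^(theta*B) = cos(theta) + sin(theta)*B (the GA analogue of Euler's formula).
theta = 38 degrees = 0.663225 rad
cos(38 deg) = 0.7880
sin(38 deg) = 0.6157
exp(theta*B) = 0.7880 + 0.6157*B


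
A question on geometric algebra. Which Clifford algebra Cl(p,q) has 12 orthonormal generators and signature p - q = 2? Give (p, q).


We need p + q = 12 and p - q = 2.
Adding: 2p = 12 + 2 = 14, so p = 7.
Then q = 12 - 7 = 5.
(p, q) = (7, 5)


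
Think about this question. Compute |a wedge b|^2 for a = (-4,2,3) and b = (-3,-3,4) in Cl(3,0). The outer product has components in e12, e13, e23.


a wedge b = (a1*b2 - a2*b1)*e12 + (a1*b3 - a3*b1)*e13 + (a2*b3 - a3*b2)*e23
e12 coeff: (-4)*(-3) - 2*(-3) = 12 - (-6) = 18
e13 coeff: (-4)*4 - 3*(-3) = -16 - (-9) = -7
e23 coeff: 2*4 - 3*(-3) = 8 - (-9) = 17
|a wedge b|^2 = 18^2 + (-7)^2 + 17^2
= 324 + 49 + 289
= 662


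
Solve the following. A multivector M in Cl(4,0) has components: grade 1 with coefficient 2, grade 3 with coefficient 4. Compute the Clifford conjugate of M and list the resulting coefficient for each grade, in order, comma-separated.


Clifford conjugate sign for grade k: (-1)^(k(k+1)/2)
Grade 1: (-1)^(1*2/2) = (-1)^1 = -1, coeff 2 -> -2
Grade 3: (-1)^(3*4/2) = (-1)^6 = 1, coeff 4 -> 4
Conjugated coefficients: -2, 4


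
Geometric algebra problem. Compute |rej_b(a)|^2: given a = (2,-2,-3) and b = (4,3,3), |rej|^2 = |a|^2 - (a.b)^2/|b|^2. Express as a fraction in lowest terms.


|a|^2 = 2^2 + (-2)^2 + (-3)^2 = 17
|b|^2 = 4^2 + 3^2 + 3^2 = 34
a . b = 2*4 + (-2)*3 + (-3)*3 = -7
(a.b)^2 = (-7)^2 = 49
|rej|^2 = 17 - 49/34
= (578 - 49)/34
= 529/34
In lowest terms: 529/34


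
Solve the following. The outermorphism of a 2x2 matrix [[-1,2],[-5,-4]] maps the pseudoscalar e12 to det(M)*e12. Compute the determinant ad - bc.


The outermorphism of a linear map f sends e1^e2 to f(e1)^f(e2).
f(e1) = -1*e1 - 5*e2
f(e2) = 2*e1 - 4*e2
f(e1) ^ f(e2) = (-1*e1 - 5*e2) ^ (2*e1 - 4*e2)
= (-1)*(-4)*e12 + (-5)*2*e21
= (4 - (-10))*e12
= 14*e12
Coefficient = 14


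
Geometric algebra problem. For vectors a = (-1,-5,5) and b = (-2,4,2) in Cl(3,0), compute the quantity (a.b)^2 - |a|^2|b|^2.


a . b = (-1)*(-2) + (-5)*4 + 5*2
= 2 + (-20) + 10 = -8
|a|^2 = (-1)^2 + (-5)^2 + 5^2 = 51
|b|^2 = (-2)^2 + 4^2 + 2^2 = 24
(a.b)^2 = (-8)^2 = 64
|a|^2 * |b|^2 = 51 * 24 = 1224
Result = 64 - 1224 = -1160


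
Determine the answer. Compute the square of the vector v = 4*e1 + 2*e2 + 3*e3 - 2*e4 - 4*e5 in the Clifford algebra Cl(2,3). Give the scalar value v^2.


v^2 = sum of c_i^2 * e_i^2
Positive signature terms (e_i^2 = +1): 4^2 + 2^2 = 20
Negative signature terms (e_j^2 = -1): 3^2 + (-2)^2 + (-4)^2 = 29
v^2 = 20 - 29 = -9


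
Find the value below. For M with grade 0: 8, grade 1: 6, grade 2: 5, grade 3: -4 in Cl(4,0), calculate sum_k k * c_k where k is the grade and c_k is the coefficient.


Grade-weighted sum = sum of grade_k * coefficient_k
0*8 = 0
1*6 = 6
2*5 = 10
3*(-4) = -12
Total = 0 + 6 + 10 + (-12) = 4


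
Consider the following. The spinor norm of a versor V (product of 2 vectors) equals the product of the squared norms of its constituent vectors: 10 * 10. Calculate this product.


Spinor norm N(V) = |v1|^2 * |v2|^2 * ... * |v2|^2
= 10 * 10
Running product: 10, 100
N(V) = 100


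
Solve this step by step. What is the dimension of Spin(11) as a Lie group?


Spin(n) double-covers SO(n); both have Lie algebra so(n) of dimension n(n-1)/2.
n = 11
n(n-1) = 11 * 10 = 110
dim Spin(11) = 110/2 = 55


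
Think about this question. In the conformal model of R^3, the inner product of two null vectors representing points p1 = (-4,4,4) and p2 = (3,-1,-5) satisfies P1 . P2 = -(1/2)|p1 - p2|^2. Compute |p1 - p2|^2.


p1 - p2 = (-7, 5, 9)
|p1 - p2|^2 = (-7)^2 + 5^2 + 9^2
= 49 + 25 + 81
= 155


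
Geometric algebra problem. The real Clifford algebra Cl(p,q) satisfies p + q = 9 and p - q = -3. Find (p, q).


We need p + q = 9 and p - q = -3.
Adding: 2p = 9 + (-3) = 6, so p = 3.
Then q = 9 - 3 = 6.
(p, q) = (3, 6)


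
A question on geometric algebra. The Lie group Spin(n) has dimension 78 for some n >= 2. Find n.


dim Spin(n) = dim so(n) = n(n-1)/2.
Solve n(n-1)/2 = 78, i.e. n^2 - n - 156 = 0.
Discriminant = 1 + 8*78 = 625
n = (1 + sqrt(625))/2 = (1 + 25)/2 = 13


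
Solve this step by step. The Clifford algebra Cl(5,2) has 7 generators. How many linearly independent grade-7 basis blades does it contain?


Number of grade-k basis blades in Cl(p,q) with n = p + q is C(n, k).
n = 5 + 2 = 7
C(7, 7) = 7! / (7! * 0!)
= 5040 / (5040 * 1)
= 1


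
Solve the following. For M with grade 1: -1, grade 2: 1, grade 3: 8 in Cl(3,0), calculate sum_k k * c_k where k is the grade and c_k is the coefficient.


Grade-weighted sum = sum of grade_k * coefficient_k
1*(-1) = -1
2*1 = 2
3*8 = 24
Total = -1 + 2 + 24 = 25


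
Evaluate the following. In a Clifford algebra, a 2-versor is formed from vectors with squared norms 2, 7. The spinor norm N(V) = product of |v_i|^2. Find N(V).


Spinor norm N(V) = |v1|^2 * |v2|^2 * ... * |v2|^2
= 2 * 7
Running product: 2, 14
N(V) = 14


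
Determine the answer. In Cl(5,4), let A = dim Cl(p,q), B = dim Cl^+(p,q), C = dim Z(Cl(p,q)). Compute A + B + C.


n = 5 + 4 = 9
Total dim = 2^9 = 512
Even subalgebra dim = 2^8 = 256
n is odd, so center dim = 2
Sum = 512 + 256 + 2 = 770


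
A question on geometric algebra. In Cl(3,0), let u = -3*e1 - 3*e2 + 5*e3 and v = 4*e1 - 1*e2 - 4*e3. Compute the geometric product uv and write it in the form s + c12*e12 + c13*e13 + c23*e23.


In Cl(3,0): e_i^2 = 1, e_ie_j = -e_je_i for i != j.
Scalar part = u . v = (-3)*4 + (-3)*(-1) + 5*(-4)
= -12 + 3 + (-20) = -29
e12 coeff = (-3)*(-1) - (-3)*4 = 3 - (-12) = 15
e13 coeff = (-3)*(-4) - 5*4 = 12 - 20 = -8
e23 coeff = (-3)*(-4) - 5*(-1) = 12 - (-5) = 17
uv = -29 + 15*e12 - 8*e13 + 17*e23


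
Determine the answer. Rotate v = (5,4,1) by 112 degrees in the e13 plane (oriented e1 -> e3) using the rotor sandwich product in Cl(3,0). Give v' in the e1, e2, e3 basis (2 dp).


Rotor R = cos(56deg) - sin(56deg)*e13
Rotation angle theta = 2 * 56 = 112 degrees in the e13 plane (e1 -> e3).
The component perpendicular to the plane (e2) is invariant: v'_2 = v2 = 4.00
cos(112deg) = -0.3746, sin(112deg) = 0.9272
v'_1 = v1*cos(theta) - v3*sin(theta) = 5*(-0.3746) - 1*0.9272 = -2.80
v'_3 = v1*sin(theta) + v3*cos(theta) = 5*0.9272 + 1*(-0.3746) = 4.26
v' = -2.80*e1 + 4.00*e2 + 4.26*e3


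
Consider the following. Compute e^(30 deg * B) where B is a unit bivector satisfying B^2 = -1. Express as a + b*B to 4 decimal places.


For a unit bivector B with B^2 = -1, the exponential series gives
e^(theta*B) = cos(theta) + sin(theta)*B (the GA analogue of Euler's formula).
theta = 30 degrees = 0.523599 rad
cos(30 deg) = 0.8660
sin(30 deg) = 0.5000
exp(theta*B) = 0.8660 + 0.5000*B


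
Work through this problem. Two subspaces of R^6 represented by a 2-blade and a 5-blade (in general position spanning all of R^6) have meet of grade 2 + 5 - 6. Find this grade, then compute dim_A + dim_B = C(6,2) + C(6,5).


Meet grade = grade(A) + grade(B) - n
= 2 + 5 - 6 = 1
C(6,2) = 15
C(6,5) = 6
dim_A + dim_B = 15 + 6 = 21


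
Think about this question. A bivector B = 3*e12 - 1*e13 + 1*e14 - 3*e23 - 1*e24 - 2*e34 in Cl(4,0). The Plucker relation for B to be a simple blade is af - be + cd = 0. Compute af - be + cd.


Plucker relation: af - be + cd
a*f = 3*(-2) = -6
b*e = (-1)*(-1) = 1
c*d = 1*(-3) = -3
af - be + cd = -6 - 1 + (-3)
= -10


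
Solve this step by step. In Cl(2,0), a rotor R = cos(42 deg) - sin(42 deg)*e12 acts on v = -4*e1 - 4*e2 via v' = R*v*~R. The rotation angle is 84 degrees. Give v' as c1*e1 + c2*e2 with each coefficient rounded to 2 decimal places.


Rotor R = cos(42deg) - sin(42deg)*e12
Rotation angle theta = 2 * 42 = 84 degrees
v' = R*v*~R rotates v by theta.
cos(84deg) = 0.1045, sin(84deg) = 0.9945
v'_1 = -4*cos(84deg) - (-4)*sin(84deg)
= -4*0.1045 - (-4)*0.9945
= 3.56
v'_2 = -4*sin(84deg) + (-4)*cos(84deg)
= -4*0.9945 + (-4)*0.1045
= -4.40
v' = 3.56*e1 - 4.40*e2


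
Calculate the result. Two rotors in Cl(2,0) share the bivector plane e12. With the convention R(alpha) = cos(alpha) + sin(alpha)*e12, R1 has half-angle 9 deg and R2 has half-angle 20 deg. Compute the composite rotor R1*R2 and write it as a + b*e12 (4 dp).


Same-plane rotors commute and their half-angles add:
R1*R2 = cos(a1 + a2) + sin(a1 + a2)*e12.
a1 + a2 = 9 + 20 = 29 deg
cos(29 deg) = 0.8746
sin(29 deg) = 0.4848
R1*R2 = 0.8746 + 0.4848*e12


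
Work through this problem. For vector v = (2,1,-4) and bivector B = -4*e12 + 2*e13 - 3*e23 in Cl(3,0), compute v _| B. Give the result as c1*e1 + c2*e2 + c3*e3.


Left contraction v _| B = <vB>_1 (grade-1 part of the geometric product vB).
Using e1_|e12 = e2, e2_|e12 = -e1, e1_|e13 = e3, e3_|e13 = -e1, e2_|e23 = e3, e3_|e23 = -e2:
e1 coeff: -v2*b12 - v3*b13 = -(1)*(-4) - (-4)*(2) = 12
e2 coeff: v1*b12 - v3*b23 = (2)*(-4) - (-4)*(-3) = -20
e3 coeff: v1*b13 + v2*b23 = (2)*(2) + (1)*(-3) = 1
v _| B = 12*e1 - 20*e2 + 1*e3


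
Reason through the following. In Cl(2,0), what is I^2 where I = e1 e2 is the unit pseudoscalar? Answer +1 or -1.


The pseudoscalar I = e1...e_n (product of all n generators) of Cl(p,q) satisfies I^2 = (-1)^(q + n(n-1)/2).
p = 2, q = 0, n = p + q = 2
n(n-1)/2 = 2 * 1 / 2 = 1
Exponent = q + n(n-1)/2 = 0 + 1 = 1
I^2 = (-1)^1 = -1


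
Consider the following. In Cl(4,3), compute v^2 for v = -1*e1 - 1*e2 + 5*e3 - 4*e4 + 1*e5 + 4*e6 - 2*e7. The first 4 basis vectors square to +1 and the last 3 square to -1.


v^2 = sum of c_i^2 * e_i^2
Positive signature terms (e_i^2 = +1): (-1)^2 + (-1)^2 + 5^2 + (-4)^2 = 43
Negative signature terms (e_j^2 = -1): 1^2 + 4^2 + (-2)^2 = 21
v^2 = 43 - 21 = 22


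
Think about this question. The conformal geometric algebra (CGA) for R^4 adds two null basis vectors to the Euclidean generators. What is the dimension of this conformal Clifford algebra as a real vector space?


The conformal model of R^4 uses Cl(5,1): the 4 Euclidean generators plus two extra orthogonal generators e+ (e+^2 = +1) and e- (e-^2 = -1), from which the null vectors e0, einf are built.
Number of generators m = 4 + 2 = 6.
dim Cl(p,q) = 2^m = 2^6 = 64


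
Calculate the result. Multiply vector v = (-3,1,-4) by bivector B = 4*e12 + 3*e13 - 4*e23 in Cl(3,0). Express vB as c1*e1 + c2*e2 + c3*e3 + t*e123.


vB has grade-1 (vector) and grade-3 (trivector) parts: vB = (v _| B) + (v ^ B).
Vector part <vB>_1:
  e1: -v2*b12 - v3*b13 = -(1)*(4) - (-4)*(3) = 8
  e2: v1*b12 - v3*b23 = (-3)*(4) - (-4)*(-4) = -28
  e3: v1*b13 + v2*b23 = (-3)*(3) + (1)*(-4) = -13
Trivector part <vB>_3:
  e123: v1*b23 - v2*b13 + v3*b12 = (-3)*(-4) - (1)*(3) + (-4)*(4) = -7
vB = 8*e1 - 28*e2 - 13*e3 - 7*e123


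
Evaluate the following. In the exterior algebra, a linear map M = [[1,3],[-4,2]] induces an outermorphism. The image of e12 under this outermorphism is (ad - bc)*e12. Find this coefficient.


The outermorphism of a linear map f sends e1^e2 to f(e1)^f(e2).
f(e1) = 1*e1 - 4*e2
f(e2) = 3*e1 + 2*e2
f(e1) ^ f(e2) = (1*e1 - 4*e2) ^ (3*e1 + 2*e2)
= 1*2*e12 + (-4)*3*e21
= (2 - (-12))*e12
= 14*e12
Coefficient = 14


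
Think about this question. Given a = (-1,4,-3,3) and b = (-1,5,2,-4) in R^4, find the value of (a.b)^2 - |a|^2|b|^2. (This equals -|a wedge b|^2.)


a . b = (-1)*(-1) + 4*5 + (-3)*2 + 3*(-4)
= 1 + 20 + (-6) + (-12) = 3
|a|^2 = (-1)^2 + 4^2 + (-3)^2 + 3^2 = 35
|b|^2 = (-1)^2 + 5^2 + 2^2 + (-4)^2 = 46
(a.b)^2 = 3^2 = 9
|a|^2 * |b|^2 = 35 * 46 = 1610
Result = 9 - 1610 = -1601


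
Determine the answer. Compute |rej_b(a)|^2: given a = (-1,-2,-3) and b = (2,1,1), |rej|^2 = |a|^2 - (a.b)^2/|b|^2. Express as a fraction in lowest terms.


|a|^2 = (-1)^2 + (-2)^2 + (-3)^2 = 14
|b|^2 = 2^2 + 1^2 + 1^2 = 6
a . b = (-1)*2 + (-2)*1 + (-3)*1 = -7
(a.b)^2 = (-7)^2 = 49
|rej|^2 = 14 - 49/6
= (84 - 49)/6
= 35/6
In lowest terms: 35/6


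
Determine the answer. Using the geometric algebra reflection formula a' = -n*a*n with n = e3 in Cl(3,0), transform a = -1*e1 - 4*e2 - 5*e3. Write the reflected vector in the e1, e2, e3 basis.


Reflection formula: a' = -n*a*n, with n = e3 (unit vector, n^2 = 1).
For reflection through hyperplane perp to e3:
The component along e3 flips sign, others stay.
a = (-1, -4, -5)
a' = (-1, -4, 5)
a' = -1*e1 - 4*e2 + 5*e3


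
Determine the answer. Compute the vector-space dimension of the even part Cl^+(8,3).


Even subalgebra dimension = 2^(n-1)
n = 8 + 3 = 11
2^(11 - 1) = 2^10 = 1024
Verification: sum of C(11,k) for even k = 1 + 55 + 330 + 462 + 165 + 11 = 1024
Result = 1024


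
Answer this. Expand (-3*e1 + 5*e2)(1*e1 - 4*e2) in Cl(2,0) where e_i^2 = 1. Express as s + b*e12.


Expand: (-3*e1 + 5*e2)(1*e1 - 4*e2)
= (-3)*1*e1e1 + (-3)*(-4)*e1e2 + 5*1*e2e1 + 5*(-4)*e2e2
Using e1^2 = e2^2 = 1, e2e1 = -e1e2:
Scalar part s = (-3)*1 + 5*(-4) = -3 + (-20) = -23
Bivector part b = (-3)*(-4) - 5*1 = 12 - 5 = 7
uv = -23 + 7*e12


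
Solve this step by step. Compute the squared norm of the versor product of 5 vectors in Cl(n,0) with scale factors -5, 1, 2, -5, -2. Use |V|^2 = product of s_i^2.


Each vector v_i has |v_i|^2 = s_i^2
Squared scales: (-5)^2 = 25, 1^2 = 1, 2^2 = 4, (-5)^2 = 25, (-2)^2 = 4
|V|^2 = 25 * 1 * 4 * 25 * 4
= 10000


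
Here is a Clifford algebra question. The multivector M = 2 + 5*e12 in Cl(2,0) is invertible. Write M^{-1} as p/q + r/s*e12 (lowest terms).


M = 2 + 5*e12, where e12^2 = -1.
Since M commutes with its reverse ~M = a - b*e12, M * ~M = a^2 - b^2*e12^2 = a^2 + b^2.
So M^{-1} = ~M / (a^2 + b^2) = (a - b*e12)/(a^2 + b^2).
a^2 + b^2 = 4 + 25 = 29
Scalar part = 2/29 = 2/29
Bivector coeff = -5/29 = -5/29
M^{-1} = 2/29 - 5/29*e12


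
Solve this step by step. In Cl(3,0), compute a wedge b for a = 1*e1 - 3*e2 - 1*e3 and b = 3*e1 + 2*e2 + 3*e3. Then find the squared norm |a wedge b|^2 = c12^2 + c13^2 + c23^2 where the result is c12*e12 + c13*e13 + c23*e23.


a wedge b = (a1*b2 - a2*b1)*e12 + (a1*b3 - a3*b1)*e13 + (a2*b3 - a3*b2)*e23
e12 coeff: 1*2 - (-3)*3 = 2 - (-9) = 11
e13 coeff: 1*3 - (-1)*3 = 3 - (-3) = 6
e23 coeff: (-3)*3 - (-1)*2 = -9 - (-2) = -7
|a wedge b|^2 = 11^2 + 6^2 + (-7)^2
= 121 + 36 + 49
= 206


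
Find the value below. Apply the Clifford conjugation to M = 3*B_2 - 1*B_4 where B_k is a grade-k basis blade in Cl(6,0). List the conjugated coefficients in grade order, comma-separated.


Clifford conjugate sign for grade k: (-1)^(k(k+1)/2)
Grade 2: (-1)^(2*3/2) = (-1)^3 = -1, coeff 3 -> -3
Grade 4: (-1)^(4*5/2) = (-1)^10 = 1, coeff -1 -> -1
Conjugated coefficients: -3, -1


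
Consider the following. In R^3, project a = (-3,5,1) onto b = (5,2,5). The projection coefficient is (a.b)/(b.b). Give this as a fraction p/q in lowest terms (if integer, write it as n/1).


Projection coefficient = (a . b) / (b . b)
a . b = (-3)*5 + 5*2 + 1*5
= -15 + 10 + 5 = 0
b . b = 5^2 + 2^2 + 5^2
= 25 + 4 + 25 = 54
Coefficient = 0/54
In lowest terms: 0/1


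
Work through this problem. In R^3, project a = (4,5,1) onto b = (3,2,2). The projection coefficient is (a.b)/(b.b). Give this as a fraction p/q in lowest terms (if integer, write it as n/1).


Projection coefficient = (a . b) / (b . b)
a . b = 4*3 + 5*2 + 1*2
= 12 + 10 + 2 = 24
b . b = 3^2 + 2^2 + 2^2
= 9 + 4 + 4 = 17
Coefficient = 24/17
In lowest terms: 24/17


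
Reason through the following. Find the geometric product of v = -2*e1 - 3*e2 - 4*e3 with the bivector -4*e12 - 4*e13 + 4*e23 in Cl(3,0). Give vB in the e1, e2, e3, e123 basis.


vB has grade-1 (vector) and grade-3 (trivector) parts: vB = (v _| B) + (v ^ B).
Vector part <vB>_1:
  e1: -v2*b12 - v3*b13 = -(-3)*(-4) - (-4)*(-4) = -28
  e2: v1*b12 - v3*b23 = (-2)*(-4) - (-4)*(4) = 24
  e3: v1*b13 + v2*b23 = (-2)*(-4) + (-3)*(4) = -4
Trivector part <vB>_3:
  e123: v1*b23 - v2*b13 + v3*b12 = (-2)*(4) - (-3)*(-4) + (-4)*(-4) = -4
vB = -28*e1 + 24*e2 - 4*e3 - 4*e123


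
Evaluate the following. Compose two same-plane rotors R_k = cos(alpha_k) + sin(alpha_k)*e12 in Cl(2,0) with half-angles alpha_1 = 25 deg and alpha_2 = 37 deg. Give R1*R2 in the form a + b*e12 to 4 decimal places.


Same-plane rotors commute and their half-angles add:
R1*R2 = cos(a1 + a2) + sin(a1 + a2)*e12.
a1 + a2 = 25 + 37 = 62 deg
cos(62 deg) = 0.4695
sin(62 deg) = 0.8829
R1*R2 = 0.4695 + 0.8829*e12


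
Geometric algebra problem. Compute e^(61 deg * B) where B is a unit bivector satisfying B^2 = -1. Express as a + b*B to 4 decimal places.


For a unit bivector B with B^2 = -1, the exponential series gives
e^(theta*B) = cos(theta) + sin(theta)*B (the GA analogue of Euler's formula).
theta = 61 degrees = 1.064651 rad
cos(61 deg) = 0.4848
sin(61 deg) = 0.8746
exp(theta*B) = 0.4848 + 0.8746*B


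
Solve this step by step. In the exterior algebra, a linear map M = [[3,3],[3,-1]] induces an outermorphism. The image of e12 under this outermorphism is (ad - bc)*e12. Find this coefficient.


The outermorphism of a linear map f sends e1^e2 to f(e1)^f(e2).
f(e1) = 3*e1 + 3*e2
f(e2) = 3*e1 - 1*e2
f(e1) ^ f(e2) = (3*e1 + 3*e2) ^ (3*e1 - 1*e2)
= 3*(-1)*e12 + 3*3*e21
= (-3 - 9)*e12
= -12*e12
Coefficient = -12


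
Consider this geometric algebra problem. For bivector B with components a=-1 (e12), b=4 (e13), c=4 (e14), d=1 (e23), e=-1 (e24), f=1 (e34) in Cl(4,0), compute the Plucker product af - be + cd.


Plucker relation: af - be + cd
a*f = (-1)*1 = -1
b*e = 4*(-1) = -4
c*d = 4*1 = 4
af - be + cd = -1 - (-4) + 4
= 7
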